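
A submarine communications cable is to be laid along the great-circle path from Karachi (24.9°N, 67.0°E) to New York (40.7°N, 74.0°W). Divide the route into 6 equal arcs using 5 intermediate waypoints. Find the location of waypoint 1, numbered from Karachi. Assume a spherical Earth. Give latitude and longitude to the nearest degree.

≈ 40°N, 56°E

The haversine formula gives a central angle δ ≈ 1.834 rad (105.1°) between the endpoints.
Interpolate at f = 1/6 with slerp weights a = sin((1−f)δ)/sin δ ≈ 1.035, b = sin(fδ)/sin δ ≈ 0.312.
p = a·p₁ + b·p₂ ≈ (0.432, 0.637, 0.639); φ = arcsin(p_z) ≈ 39.70°, λ = atan2(p_y, p_x) ≈ 55.86°.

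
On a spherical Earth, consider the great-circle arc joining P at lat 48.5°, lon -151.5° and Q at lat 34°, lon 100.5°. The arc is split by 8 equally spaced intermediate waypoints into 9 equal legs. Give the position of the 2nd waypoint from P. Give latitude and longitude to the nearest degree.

Convert each endpoint to a unit vector on the sphere (x = cos φ cos λ, y = cos φ sin λ, z = sin φ).
The central angle between the endpoints is δ = arccos(p₁·p₂) ≈ 1.319 rad (75.6°).
Interpolate at f = 2/9 with slerp weights a = sin((1−f)δ)/sin δ ≈ 0.883, b = sin(fδ)/sin δ ≈ 0.298.
p = a·p₁ + b·p₂ ≈ (-0.559, -0.036, 0.828); φ = arcsin(p_z) ≈ 55.91°, λ = atan2(p_y, p_x) ≈ -176.32°.

≈ lat 56°, lon -176°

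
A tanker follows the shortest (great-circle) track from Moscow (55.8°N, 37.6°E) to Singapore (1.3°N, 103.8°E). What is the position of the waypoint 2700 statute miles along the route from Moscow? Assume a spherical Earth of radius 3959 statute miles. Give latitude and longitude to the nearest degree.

≈ (32°N, 82°E)

Convert each endpoint to a unit vector on the sphere (x = cos φ cos λ, y = cos φ sin λ, z = sin φ).
The central angle between the endpoints is δ = arccos(p₁·p₂) ≈ 1.323 rad (75.8°). The total great-circle distance is δ·R ≈ 1.323 × 3959 ≈ 5237 mi, so the target fraction is f = 2700/5237 ≈ 0.516.
Interpolate at f ≈ 0.516 with slerp weights a = sin((1−f)δ)/sin δ ≈ 0.617, b = sin(fδ)/sin δ ≈ 0.650.
p = a·p₁ + b·p₂ ≈ (0.120, 0.843, 0.525); φ = arcsin(p_z) ≈ 31.65°, λ = atan2(p_y, p_x) ≈ 81.93°.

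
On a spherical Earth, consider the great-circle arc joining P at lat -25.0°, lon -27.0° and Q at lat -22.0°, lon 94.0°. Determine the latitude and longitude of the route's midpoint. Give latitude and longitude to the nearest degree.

≈ lat -41°, lon 35°

Convert each endpoint to a unit vector on the sphere (x = cos φ cos λ, y = cos φ sin λ, z = sin φ).
The central angle between the endpoints is δ = arccos(p₁·p₂) ≈ 1.849 rad (105.9°).
Interpolate at f = 1/2 with slerp weights a = sin((1−f)δ)/sin δ ≈ 0.830, b = sin(fδ)/sin δ ≈ 0.830.
p = a·p₁ + b·p₂ ≈ (0.617, 0.426, -0.662); φ = arcsin(p_z) ≈ -41.44°, λ = atan2(p_y, p_x) ≈ 34.65°.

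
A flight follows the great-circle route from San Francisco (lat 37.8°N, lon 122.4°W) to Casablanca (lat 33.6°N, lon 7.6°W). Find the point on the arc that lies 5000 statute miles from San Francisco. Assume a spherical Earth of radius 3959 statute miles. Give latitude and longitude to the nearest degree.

Convert each endpoint to a unit vector on the sphere (x = cos φ cos λ, y = cos φ sin λ, z = sin φ).
The central angle between the endpoints is δ = arccos(p₁·p₂) ≈ 1.508 rad (86.4°). The total great-circle distance is δ·R ≈ 1.508 × 3959 ≈ 5969 mi, so the target fraction is f = 5000/5969 ≈ 0.838.
Interpolate at f ≈ 0.838 with slerp weights a = sin((1−f)δ)/sin δ ≈ 0.243, b = sin(fδ)/sin δ ≈ 0.955.
p = a·p₁ + b·p₂ ≈ (0.686, -0.267, 0.677); φ = arcsin(p_z) ≈ 42.63°, λ = atan2(p_y, p_x) ≈ -21.29°.

≈ lat 43°N, lon 21°W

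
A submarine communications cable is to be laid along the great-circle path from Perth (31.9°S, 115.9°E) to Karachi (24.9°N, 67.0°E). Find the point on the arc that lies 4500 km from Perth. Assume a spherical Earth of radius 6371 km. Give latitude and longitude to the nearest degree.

Write both endpoints as unit vectors p₁, p₂ with components (cos φ cos λ, cos φ sin λ, sin φ).
The central angle between the endpoints is δ = arccos(p₁·p₂) ≈ 1.283 rad (73.5°). The total great-circle distance is δ·R ≈ 1.283 × 6371 ≈ 8175 km, so the target fraction is f = 4500/8175 ≈ 0.550.
Interpolate at f ≈ 0.550 with slerp weights a = sin((1−f)δ)/sin δ ≈ 0.569, b = sin(fδ)/sin δ ≈ 0.677.
p = a·p₁ + b·p₂ ≈ (0.029, 0.999, -0.016); φ = arcsin(p_z) ≈ -0.89°, λ = atan2(p_y, p_x) ≈ 88.34°.

≈ 1°S, 88°E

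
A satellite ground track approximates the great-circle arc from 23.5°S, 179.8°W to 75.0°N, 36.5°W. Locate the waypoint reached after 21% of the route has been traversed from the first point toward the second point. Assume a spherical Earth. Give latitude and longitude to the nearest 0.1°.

The haversine formula gives a central angle δ ≈ 2.184 rad (125.1°) between the endpoints.
Interpolate at f = 0.21 with slerp weights a = sin((1−f)δ)/sin δ ≈ 1.208, b = sin(fδ)/sin δ ≈ 0.541.
p = a·p₁ + b·p₂ ≈ (-0.995, -0.087, 0.041); φ = arcsin(p_z) ≈ 2.36°, λ = atan2(p_y, p_x) ≈ -174.99°.

≈ 2.4°N, 175.0°W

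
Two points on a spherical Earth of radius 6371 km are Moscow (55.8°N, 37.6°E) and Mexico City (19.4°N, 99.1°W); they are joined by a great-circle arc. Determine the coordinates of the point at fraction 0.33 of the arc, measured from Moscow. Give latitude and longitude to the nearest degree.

≈ 68°N, 29°W

Write both endpoints as unit vectors p₁, p₂ with components (cos φ cos λ, cos φ sin λ, sin φ).
The central angle between the endpoints is δ = arccos(p₁·p₂) ≈ 1.682 rad (96.4°).
Interpolate at f = 0.33 with slerp weights a = sin((1−f)δ)/sin δ ≈ 0.909, b = sin(fδ)/sin δ ≈ 0.530.
p = a·p₁ + b·p₂ ≈ (0.326, -0.182, 0.928); φ = arcsin(p_z) ≈ 68.09°, λ = atan2(p_y, p_x) ≈ -29.24°.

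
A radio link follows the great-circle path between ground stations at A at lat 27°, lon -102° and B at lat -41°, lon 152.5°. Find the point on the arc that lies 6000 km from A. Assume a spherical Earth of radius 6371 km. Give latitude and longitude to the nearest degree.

Convert each endpoint to a unit vector on the sphere (x = cos φ cos λ, y = cos φ sin λ, z = sin φ).
The central angle between the endpoints is δ = arccos(p₁·p₂) ≈ 2.069 rad (118.5°). The total great-circle distance is δ·R ≈ 2.069 × 6371 ≈ 13179 km, so the target fraction is f = 6000/13179 ≈ 0.455.
Interpolate at f ≈ 0.455 with slerp weights a = sin((1−f)δ)/sin δ ≈ 1.028, b = sin(fδ)/sin δ ≈ 0.920.
p = a·p₁ + b·p₂ ≈ (-0.807, -0.575, -0.137); φ = arcsin(p_z) ≈ -7.88°, λ = atan2(p_y, p_x) ≈ -144.51°.

≈ lat -8°, lon -145°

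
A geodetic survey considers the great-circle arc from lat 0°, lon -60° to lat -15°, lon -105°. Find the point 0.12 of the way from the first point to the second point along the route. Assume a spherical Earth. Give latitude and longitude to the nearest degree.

Convert each endpoint to a unit vector on the sphere (x = cos φ cos λ, y = cos φ sin λ, z = sin φ).
The central angle between the endpoints is δ = arccos(p₁·p₂) ≈ 0.819 rad (46.9°).
Interpolate at f = 0.12 with slerp weights a = sin((1−f)δ)/sin δ ≈ 0.903, b = sin(fδ)/sin δ ≈ 0.134.
p = a·p₁ + b·p₂ ≈ (0.418, -0.908, -0.035); φ = arcsin(p_z) ≈ -1.99°, λ = atan2(p_y, p_x) ≈ -65.27°.

≈ lat -2°, lon -65°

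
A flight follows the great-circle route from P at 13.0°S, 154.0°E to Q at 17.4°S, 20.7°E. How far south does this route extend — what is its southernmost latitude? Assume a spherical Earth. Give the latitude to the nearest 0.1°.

≈ 34.5°S

The great circle lies in the plane with unit normal n̂ = (p₁ × p₂)/|p₁ × p₂|.
Here n̂_z ≈ -0.824; the vertex latitude is φ_max = arccos|n̂_z| ≈ 34.5°.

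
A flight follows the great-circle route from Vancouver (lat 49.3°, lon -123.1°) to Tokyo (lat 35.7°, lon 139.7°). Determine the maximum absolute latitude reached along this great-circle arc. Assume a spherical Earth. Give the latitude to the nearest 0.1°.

The great circle lies in the plane with unit normal n̂ = (p₁ × p₂)/|p₁ × p₂|.
Here n̂_z ≈ -0.567; the vertex latitude is φ_max = arccos|n̂_z| ≈ 55.5°.

≈ 55.5°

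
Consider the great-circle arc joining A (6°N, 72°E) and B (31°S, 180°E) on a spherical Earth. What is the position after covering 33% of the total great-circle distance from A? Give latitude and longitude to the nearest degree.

Write both endpoints as unit vectors p₁, p₂ with components (cos φ cos λ, cos φ sin λ, sin φ).
The central angle between the endpoints is δ = arccos(p₁·p₂) ≈ 1.894 rad (108.5°).
Interpolate at f = 0.33 with slerp weights a = sin((1−f)δ)/sin δ ≈ 1.007, b = sin(fδ)/sin δ ≈ 0.617.
p = a·p₁ + b·p₂ ≈ (-0.219, 0.952, -0.212); φ = arcsin(p_z) ≈ -12.27°, λ = atan2(p_y, p_x) ≈ 102.97°.

≈ (12°S, 103°E)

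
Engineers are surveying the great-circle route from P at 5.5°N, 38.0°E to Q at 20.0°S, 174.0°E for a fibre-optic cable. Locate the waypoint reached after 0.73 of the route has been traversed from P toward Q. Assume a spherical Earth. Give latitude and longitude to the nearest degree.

From cos δ = sin φ₁ sin φ₂ + cos φ₁ cos φ₂ cos Δλ, the central angle is δ ≈ 2.354 rad (134.9°).
Interpolate at f = 0.73 with slerp weights a = sin((1−f)δ)/sin δ ≈ 0.838, b = sin(fδ)/sin δ ≈ 1.396.
p = a·p₁ + b·p₂ ≈ (-0.647, 0.651, -0.397); φ = arcsin(p_z) ≈ -23.40°, λ = atan2(p_y, p_x) ≈ 134.86°.

≈ 23°S, 135°E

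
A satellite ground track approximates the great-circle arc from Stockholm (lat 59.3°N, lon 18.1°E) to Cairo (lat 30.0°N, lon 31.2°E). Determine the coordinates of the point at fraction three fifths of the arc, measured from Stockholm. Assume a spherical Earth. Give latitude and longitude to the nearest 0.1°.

The haversine formula gives a central angle δ ≈ 0.534 rad (30.6°) between the endpoints.
Interpolate at f = 3/5 with slerp weights a = sin((1−f)δ)/sin δ ≈ 0.417, b = sin(fδ)/sin δ ≈ 0.619.
p = a·p₁ + b·p₂ ≈ (0.661, 0.344, 0.668); φ = arcsin(p_z) ≈ 41.88°, λ = atan2(p_y, p_x) ≈ 27.49°.

≈ lat 41.9°N, lon 27.5°E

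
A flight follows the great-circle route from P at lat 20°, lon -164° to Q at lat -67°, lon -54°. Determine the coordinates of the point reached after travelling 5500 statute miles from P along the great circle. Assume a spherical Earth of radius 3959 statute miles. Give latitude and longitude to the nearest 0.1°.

≈ lat -51.4°, lon -123.8°

Convert each endpoint to a unit vector on the sphere (x = cos φ cos λ, y = cos φ sin λ, z = sin φ).
The central angle between the endpoints is δ = arccos(p₁·p₂) ≈ 2.027 rad (116.1°). The total great-circle distance is δ·R ≈ 2.027 × 3959 ≈ 8024 mi, so the target fraction is f = 5500/8024 ≈ 0.685.
Interpolate at f ≈ 0.685 with slerp weights a = sin((1−f)δ)/sin δ ≈ 0.663, b = sin(fδ)/sin δ ≈ 1.096.
p = a·p₁ + b·p₂ ≈ (-0.347, -0.518, -0.782); φ = arcsin(p_z) ≈ -51.41°, λ = atan2(p_y, p_x) ≈ -123.84°.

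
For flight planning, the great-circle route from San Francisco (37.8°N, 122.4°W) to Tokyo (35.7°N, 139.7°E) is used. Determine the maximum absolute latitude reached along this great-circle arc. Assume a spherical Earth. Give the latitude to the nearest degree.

≈ 49°N

The great circle lies in the plane with unit normal n̂ = (p₁ × p₂)/|p₁ × p₂|.
Here n̂_z ≈ -0.660; the vertex latitude is φ_max = arccos|n̂_z| ≈ 48.7°.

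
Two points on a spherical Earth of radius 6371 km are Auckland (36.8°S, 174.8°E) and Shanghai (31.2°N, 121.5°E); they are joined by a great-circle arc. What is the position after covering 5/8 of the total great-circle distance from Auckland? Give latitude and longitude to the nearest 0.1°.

≈ (5.7°N, 141.4°E)

Write both endpoints as unit vectors p₁, p₂ with components (cos φ cos λ, cos φ sin λ, sin φ).
The central angle between the endpoints is δ = arccos(p₁·p₂) ≈ 1.472 rad (84.3°).
Interpolate at f = 5/8 with slerp weights a = sin((1−f)δ)/sin δ ≈ 0.527, b = sin(fδ)/sin δ ≈ 0.799.
p = a·p₁ + b·p₂ ≈ (-0.777, 0.621, 0.099); φ = arcsin(p_z) ≈ 5.65°, λ = atan2(p_y, p_x) ≈ 141.37°.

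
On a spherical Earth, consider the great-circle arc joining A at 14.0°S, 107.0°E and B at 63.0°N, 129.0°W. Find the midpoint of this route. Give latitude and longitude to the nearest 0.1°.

From cos δ = sin φ₁ sin φ₂ + cos φ₁ cos φ₂ cos Δλ, the central angle is δ ≈ 2.051 rad (117.5°).
Interpolate at f = 1/2 with slerp weights a = sin((1−f)δ)/sin δ ≈ 0.964, b = sin(fδ)/sin δ ≈ 0.964.
p = a·p₁ + b·p₂ ≈ (-0.549, 0.554, 0.626); φ = arcsin(p_z) ≈ 38.73°, λ = atan2(p_y, p_x) ≈ 134.72°.

≈ 38.7°N, 134.7°E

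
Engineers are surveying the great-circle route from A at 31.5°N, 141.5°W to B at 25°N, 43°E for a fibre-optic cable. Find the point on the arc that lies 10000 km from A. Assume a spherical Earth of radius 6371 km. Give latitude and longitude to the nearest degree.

The haversine formula gives a central angle δ ≈ 2.153 rad (123.3°) between the endpoints. The total great-circle distance is δ·R ≈ 2.153 × 6371 ≈ 13714 km, so the target fraction is f = 10000/13714 ≈ 0.729.
Interpolate at f ≈ 0.729 with slerp weights a = sin((1−f)δ)/sin δ ≈ 0.659, b = sin(fδ)/sin δ ≈ 1.197.
p = a·p₁ + b·p₂ ≈ (0.354, 0.390, 0.850); φ = arcsin(p_z) ≈ 58.23°, λ = atan2(p_y, p_x) ≈ 47.80°.

≈ 58°N, 48°E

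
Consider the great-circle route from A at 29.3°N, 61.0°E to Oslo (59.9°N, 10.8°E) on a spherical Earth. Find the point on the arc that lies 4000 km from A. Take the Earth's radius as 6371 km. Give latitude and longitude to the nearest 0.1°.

≈ 55.7°N, 26.6°E

Write both endpoints as unit vectors p₁, p₂ with components (cos φ cos λ, cos φ sin λ, sin φ).
The central angle between the endpoints is δ = arccos(p₁·p₂) ≈ 0.791 rad (45.3°). The total great-circle distance is δ·R ≈ 0.791 × 6371 ≈ 5038 km, so the target fraction is f = 4000/5038 ≈ 0.794.
Interpolate at f ≈ 0.794 with slerp weights a = sin((1−f)δ)/sin δ ≈ 0.228, b = sin(fδ)/sin δ ≈ 0.826.
p = a·p₁ + b·p₂ ≈ (0.504, 0.252, 0.827); φ = arcsin(p_z) ≈ 55.74°, λ = atan2(p_y, p_x) ≈ 26.55°.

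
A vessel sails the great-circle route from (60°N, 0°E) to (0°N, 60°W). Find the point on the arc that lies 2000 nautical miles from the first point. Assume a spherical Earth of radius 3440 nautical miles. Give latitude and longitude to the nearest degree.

Convert each endpoint to a unit vector on the sphere (x = cos φ cos λ, y = cos φ sin λ, z = sin φ).
The central angle between the endpoints is δ = arccos(p₁·p₂) ≈ 1.318 rad (75.5°). The total great-circle distance is δ·R ≈ 1.318 × 3440 ≈ 4534 nmi, so the target fraction is f = 2000/4534 ≈ 0.441.
Interpolate at f ≈ 0.441 with slerp weights a = sin((1−f)δ)/sin δ ≈ 0.694, b = sin(fδ)/sin δ ≈ 0.567.
p = a·p₁ + b·p₂ ≈ (0.631, -0.491, 0.601); φ = arcsin(p_z) ≈ 36.94°, λ = atan2(p_y, p_x) ≈ -37.92°.

≈ (37°N, 38°W)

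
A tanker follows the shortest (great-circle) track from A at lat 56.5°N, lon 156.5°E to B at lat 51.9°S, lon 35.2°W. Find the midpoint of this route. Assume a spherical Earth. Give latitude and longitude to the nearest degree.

≈ lat 19°N, lon 91°W

Write both endpoints as unit vectors p₁, p₂ with components (cos φ cos λ, cos φ sin λ, sin φ).
The central angle between the endpoints is δ = arccos(p₁·p₂) ≈ 2.998 rad (171.8°).
Interpolate at f = 1/2 with slerp weights a = sin((1−f)δ)/sin δ ≈ 6.968, b = sin(fδ)/sin δ ≈ 6.968.
p = a·p₁ + b·p₂ ≈ (-0.014, -0.945, 0.327); φ = arcsin(p_z) ≈ 19.10°, λ = atan2(p_y, p_x) ≈ -90.82°.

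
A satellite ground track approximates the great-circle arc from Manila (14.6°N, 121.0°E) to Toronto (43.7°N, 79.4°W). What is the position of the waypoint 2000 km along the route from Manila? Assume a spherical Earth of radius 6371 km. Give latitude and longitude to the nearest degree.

From cos δ = sin φ₁ sin φ₂ + cos φ₁ cos φ₂ cos Δλ, the central angle is δ ≈ 2.073 rad (118.8°). The total great-circle distance is δ·R ≈ 2.073 × 6371 ≈ 13209 km, so the target fraction is f = 2000/13209 ≈ 0.151.
Interpolate at f ≈ 0.151 with slerp weights a = sin((1−f)δ)/sin δ ≈ 1.121, b = sin(fδ)/sin δ ≈ 0.352.
p = a·p₁ + b·p₂ ≈ (-0.512, 0.679, 0.526); φ = arcsin(p_z) ≈ 31.73°, λ = atan2(p_y, p_x) ≈ 126.99°.

≈ (32°N, 127°E)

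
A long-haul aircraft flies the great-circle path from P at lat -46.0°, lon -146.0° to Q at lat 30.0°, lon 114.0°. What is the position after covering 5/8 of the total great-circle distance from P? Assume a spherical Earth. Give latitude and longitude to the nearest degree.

≈ lat -1°, lon 147°

Write both endpoints as unit vectors p₁, p₂ with components (cos φ cos λ, cos φ sin λ, sin φ).
The central angle between the endpoints is δ = arccos(p₁·p₂) ≈ 2.053 rad (117.7°).
Interpolate at f = 5/8 with slerp weights a = sin((1−f)δ)/sin δ ≈ 0.786, b = sin(fδ)/sin δ ≈ 1.083.
p = a·p₁ + b·p₂ ≈ (-0.834, 0.551, -0.024); φ = arcsin(p_z) ≈ -1.38°, λ = atan2(p_y, p_x) ≈ 146.54°.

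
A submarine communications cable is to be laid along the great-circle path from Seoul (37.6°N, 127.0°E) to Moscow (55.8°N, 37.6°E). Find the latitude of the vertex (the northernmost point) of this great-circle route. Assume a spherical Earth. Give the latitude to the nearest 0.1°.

≈ 58.8°N

The great circle lies in the plane with unit normal n̂ = (p₁ × p₂)/|p₁ × p₂|.
Here n̂_z ≈ -0.517; the vertex latitude is φ_max = arccos|n̂_z| ≈ 58.8°.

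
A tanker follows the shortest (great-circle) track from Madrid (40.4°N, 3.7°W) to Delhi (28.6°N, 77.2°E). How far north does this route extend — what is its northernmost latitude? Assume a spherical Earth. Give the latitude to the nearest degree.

The great circle lies in the plane with unit normal n̂ = (p₁ × p₂)/|p₁ × p₂|.
Here n̂_z ≈ +0.726; the vertex latitude is φ_max = arccos|n̂_z| ≈ 43.4°.
Check via Clairaut: cos φ_max = |cos φ₁| · sin C = cos(40.4°)·sin(72.4°) ≈ 0.726, again giving ≈ 43.4°.

≈ 43°N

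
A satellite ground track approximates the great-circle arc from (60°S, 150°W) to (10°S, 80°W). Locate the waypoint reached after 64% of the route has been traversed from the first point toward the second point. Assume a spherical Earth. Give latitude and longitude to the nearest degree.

From cos δ = sin φ₁ sin φ₂ + cos φ₁ cos φ₂ cos Δλ, the central angle is δ ≈ 1.246 rad (71.4°).
Interpolate at f = 0.64 with slerp weights a = sin((1−f)δ)/sin δ ≈ 0.458, b = sin(fδ)/sin δ ≈ 0.755.
p = a·p₁ + b·p₂ ≈ (-0.069, -0.847, -0.527); φ = arcsin(p_z) ≈ -31.83°, λ = atan2(p_y, p_x) ≈ -94.66°.

≈ (32°S, 95°W)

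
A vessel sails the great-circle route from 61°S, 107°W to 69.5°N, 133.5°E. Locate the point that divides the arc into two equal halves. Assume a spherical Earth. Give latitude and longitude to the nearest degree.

From cos δ = sin φ₁ sin φ₂ + cos φ₁ cos φ₂ cos Δλ, the central angle is δ ≈ 2.697 rad (154.5°).
Interpolate at f = 1/2 with slerp weights a = sin((1−f)δ)/sin δ ≈ 2.268, b = sin(fδ)/sin δ ≈ 2.268.
p = a·p₁ + b·p₂ ≈ (-0.868, -0.475, 0.141); φ = arcsin(p_z) ≈ 8.09°, λ = atan2(p_y, p_x) ≈ -151.30°.

≈ 8°N, 151°W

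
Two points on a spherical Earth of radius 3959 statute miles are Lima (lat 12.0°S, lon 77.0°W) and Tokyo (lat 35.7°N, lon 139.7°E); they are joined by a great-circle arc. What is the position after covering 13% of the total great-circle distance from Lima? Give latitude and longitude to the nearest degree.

From cos δ = sin φ₁ sin φ₂ + cos φ₁ cos φ₂ cos Δλ, the central angle is δ ≈ 2.431 rad (139.3°).
Interpolate at f = 0.13 with slerp weights a = sin((1−f)δ)/sin δ ≈ 1.312, b = sin(fδ)/sin δ ≈ 0.477.
p = a·p₁ + b·p₂ ≈ (-0.007, -1.000, 0.005); φ = arcsin(p_z) ≈ 0.31°, λ = atan2(p_y, p_x) ≈ -90.38°.

≈ lat 0°N, lon 90°W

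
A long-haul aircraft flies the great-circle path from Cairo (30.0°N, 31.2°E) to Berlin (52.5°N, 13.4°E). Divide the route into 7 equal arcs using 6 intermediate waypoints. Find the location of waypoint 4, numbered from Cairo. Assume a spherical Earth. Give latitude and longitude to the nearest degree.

Convert each endpoint to a unit vector on the sphere (x = cos φ cos λ, y = cos φ sin λ, z = sin φ).
The central angle between the endpoints is δ = arccos(p₁·p₂) ≈ 0.454 rad (26.0°).
Interpolate at f = 4/7 with slerp weights a = sin((1−f)δ)/sin δ ≈ 0.441, b = sin(fδ)/sin δ ≈ 0.585.
p = a·p₁ + b·p₂ ≈ (0.673, 0.280, 0.684); φ = arcsin(p_z) ≈ 43.20°, λ = atan2(p_y, p_x) ≈ 22.61°.

≈ 43°N, 23°E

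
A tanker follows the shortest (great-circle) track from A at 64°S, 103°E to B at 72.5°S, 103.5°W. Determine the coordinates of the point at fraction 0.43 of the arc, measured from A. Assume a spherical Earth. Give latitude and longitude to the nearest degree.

Convert each endpoint to a unit vector on the sphere (x = cos φ cos λ, y = cos φ sin λ, z = sin φ).
The central angle between the endpoints is δ = arccos(p₁·p₂) ≈ 0.739 rad (42.3°).
Interpolate at f = 0.43 with slerp weights a = sin((1−f)δ)/sin δ ≈ 0.607, b = sin(fδ)/sin δ ≈ 0.464.
p = a·p₁ + b·p₂ ≈ (-0.092, 0.124, -0.988); φ = arcsin(p_z) ≈ -81.12°, λ = atan2(p_y, p_x) ≈ 126.78°.

≈ 81°S, 127°E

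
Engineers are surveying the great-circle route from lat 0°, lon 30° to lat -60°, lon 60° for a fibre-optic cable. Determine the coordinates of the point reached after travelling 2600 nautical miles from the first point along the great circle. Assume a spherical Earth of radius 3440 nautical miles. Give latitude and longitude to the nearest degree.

≈ lat -41°, lon 45°

The haversine formula gives a central angle δ ≈ 1.123 rad (64.3°) between the endpoints. The total great-circle distance is δ·R ≈ 1.123 × 3440 ≈ 3863 nmi, so the target fraction is f = 2600/3863 ≈ 0.673.
Interpolate at f ≈ 0.673 with slerp weights a = sin((1−f)δ)/sin δ ≈ 0.398, b = sin(fδ)/sin δ ≈ 0.761.
p = a·p₁ + b·p₂ ≈ (0.535, 0.529, -0.659); φ = arcsin(p_z) ≈ -41.22°, λ = atan2(p_y, p_x) ≈ 44.65°.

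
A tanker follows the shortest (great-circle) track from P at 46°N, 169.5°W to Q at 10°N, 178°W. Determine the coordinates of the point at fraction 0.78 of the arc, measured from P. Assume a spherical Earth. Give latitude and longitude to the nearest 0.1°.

≈ 18.0°N, 176.5°W

Write both endpoints as unit vectors p₁, p₂ with components (cos φ cos λ, cos φ sin λ, sin φ).
The central angle between the endpoints is δ = arccos(p₁·p₂) ≈ 0.641 rad (36.7°).
Interpolate at f = 0.78 with slerp weights a = sin((1−f)δ)/sin δ ≈ 0.235, b = sin(fδ)/sin δ ≈ 0.802.
p = a·p₁ + b·p₂ ≈ (-0.950, -0.057, 0.308); φ = arcsin(p_z) ≈ 17.96°, λ = atan2(p_y, p_x) ≈ -176.55°.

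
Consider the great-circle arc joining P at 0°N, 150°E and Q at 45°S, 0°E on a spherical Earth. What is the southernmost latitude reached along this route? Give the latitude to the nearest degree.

≈ 63°S

The great circle lies in the plane with unit normal n̂ = (p₁ × p₂)/|p₁ × p₂|.
Here n̂_z ≈ -0.447; the vertex latitude is φ_max = arccos|n̂_z| ≈ 63.4°.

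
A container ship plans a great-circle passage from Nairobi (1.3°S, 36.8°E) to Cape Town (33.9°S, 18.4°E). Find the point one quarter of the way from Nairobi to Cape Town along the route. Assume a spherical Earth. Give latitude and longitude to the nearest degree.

The haversine formula gives a central angle δ ≈ 0.643 rad (36.9°) between the endpoints.
Interpolate at f = 1/4 with slerp weights a = sin((1−f)δ)/sin δ ≈ 0.774, b = sin(fδ)/sin δ ≈ 0.267.
p = a·p₁ + b·p₂ ≈ (0.829, 0.533, -0.166); φ = arcsin(p_z) ≈ -9.58°, λ = atan2(p_y, p_x) ≈ 32.73°.

≈ (10°S, 33°E)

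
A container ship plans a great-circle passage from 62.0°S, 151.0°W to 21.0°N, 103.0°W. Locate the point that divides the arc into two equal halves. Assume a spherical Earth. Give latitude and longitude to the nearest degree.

Convert each endpoint to a unit vector on the sphere (x = cos φ cos λ, y = cos φ sin λ, z = sin φ).
The central angle between the endpoints is δ = arccos(p₁·p₂) ≈ 1.594 rad (91.3°).
Interpolate at f = 1/2 with slerp weights a = sin((1−f)δ)/sin δ ≈ 0.715, b = sin(fδ)/sin δ ≈ 0.715.
p = a·p₁ + b·p₂ ≈ (-0.444, -0.814, -0.375); φ = arcsin(p_z) ≈ -22.04°, λ = atan2(p_y, p_x) ≈ -118.62°.

≈ 22°S, 119°W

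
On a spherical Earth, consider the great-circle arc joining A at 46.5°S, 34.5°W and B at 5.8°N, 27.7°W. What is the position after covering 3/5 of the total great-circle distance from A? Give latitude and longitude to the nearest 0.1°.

≈ 15.1°S, 29.9°W

The haversine formula gives a central angle δ ≈ 0.919 rad (52.6°) between the endpoints.
Interpolate at f = 3/5 with slerp weights a = sin((1−f)δ)/sin δ ≈ 0.452, b = sin(fδ)/sin δ ≈ 0.659.
p = a·p₁ + b·p₂ ≈ (0.837, -0.481, -0.261); φ = arcsin(p_z) ≈ -15.15°, λ = atan2(p_y, p_x) ≈ -29.89°.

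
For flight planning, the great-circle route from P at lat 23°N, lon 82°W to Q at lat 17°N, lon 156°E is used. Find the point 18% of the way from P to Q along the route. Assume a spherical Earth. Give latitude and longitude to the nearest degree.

≈ lat 32°N, lon 102°W

The haversine formula gives a central angle δ ≈ 1.931 rad (110.6°) between the endpoints.
Interpolate at f = 0.18 with slerp weights a = sin((1−f)δ)/sin δ ≈ 1.068, b = sin(fδ)/sin δ ≈ 0.364.
p = a·p₁ + b·p₂ ≈ (-0.181, -0.832, 0.524); φ = arcsin(p_z) ≈ 31.59°, λ = atan2(p_y, p_x) ≈ -102.27°.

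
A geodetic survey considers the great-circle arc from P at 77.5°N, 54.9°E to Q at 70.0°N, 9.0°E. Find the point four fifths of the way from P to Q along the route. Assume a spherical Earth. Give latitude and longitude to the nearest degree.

≈ 72°N, 15°E

The haversine formula gives a central angle δ ≈ 0.250 rad (14.3°) between the endpoints.
Interpolate at f = 4/5 with slerp weights a = sin((1−f)δ)/sin δ ≈ 0.202, b = sin(fδ)/sin δ ≈ 0.803.
p = a·p₁ + b·p₂ ≈ (0.296, 0.079, 0.952); φ = arcsin(p_z) ≈ 72.14°, λ = atan2(p_y, p_x) ≈ 14.88°.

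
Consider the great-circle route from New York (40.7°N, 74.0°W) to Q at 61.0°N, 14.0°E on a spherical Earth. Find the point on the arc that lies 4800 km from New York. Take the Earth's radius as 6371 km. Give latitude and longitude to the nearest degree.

Convert each endpoint to a unit vector on the sphere (x = cos φ cos λ, y = cos φ sin λ, z = sin φ).
The central angle between the endpoints is δ = arccos(p₁·p₂) ≈ 0.948 rad (54.3°). The total great-circle distance is δ·R ≈ 0.948 × 6371 ≈ 6041 km, so the target fraction is f = 4800/6041 ≈ 0.795.
Interpolate at f ≈ 0.795 with slerp weights a = sin((1−f)δ)/sin δ ≈ 0.238, b = sin(fδ)/sin δ ≈ 0.842.
p = a·p₁ + b·p₂ ≈ (0.446, -0.075, 0.892); φ = arcsin(p_z) ≈ 63.12°, λ = atan2(p_y, p_x) ≈ -9.53°.

≈ 63°N, 10°W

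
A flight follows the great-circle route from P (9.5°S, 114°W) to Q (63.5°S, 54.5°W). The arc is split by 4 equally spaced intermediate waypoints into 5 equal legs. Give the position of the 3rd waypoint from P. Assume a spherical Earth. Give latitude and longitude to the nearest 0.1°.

Write both endpoints as unit vectors p₁, p₂ with components (cos φ cos λ, cos φ sin λ, sin φ).
The central angle between the endpoints is δ = arccos(p₁·p₂) ≈ 1.191 rad (68.2°).
Interpolate at f = 3/5 with slerp weights a = sin((1−f)δ)/sin δ ≈ 0.494, b = sin(fδ)/sin δ ≈ 0.706.
p = a·p₁ + b·p₂ ≈ (-0.015, -0.701, -0.713); φ = arcsin(p_z) ≈ -45.47°, λ = atan2(p_y, p_x) ≈ -91.25°.

≈ (45.5°S, 91.2°W)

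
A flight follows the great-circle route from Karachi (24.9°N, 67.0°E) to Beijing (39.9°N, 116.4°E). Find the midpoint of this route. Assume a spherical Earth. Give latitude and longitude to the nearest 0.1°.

Write both endpoints as unit vectors p₁, p₂ with components (cos φ cos λ, cos φ sin λ, sin φ).
The central angle between the endpoints is δ = arccos(p₁·p₂) ≈ 0.763 rad (43.7°).
Interpolate at f = 1/2 with slerp weights a = sin((1−f)δ)/sin δ ≈ 0.539, b = sin(fδ)/sin δ ≈ 0.539.
p = a·p₁ + b·p₂ ≈ (0.007, 0.820, 0.572); φ = arcsin(p_z) ≈ 34.92°, λ = atan2(p_y, p_x) ≈ 89.50°.

≈ 34.9°N, 89.5°E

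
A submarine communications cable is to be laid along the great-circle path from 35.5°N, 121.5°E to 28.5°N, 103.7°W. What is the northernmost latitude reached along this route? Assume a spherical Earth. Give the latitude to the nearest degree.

The great circle lies in the plane with unit normal n̂ = (p₁ × p₂)/|p₁ × p₂|.
Here n̂_z ≈ +0.521; the vertex latitude is φ_max = arccos|n̂_z| ≈ 58.6°.

≈ 59°N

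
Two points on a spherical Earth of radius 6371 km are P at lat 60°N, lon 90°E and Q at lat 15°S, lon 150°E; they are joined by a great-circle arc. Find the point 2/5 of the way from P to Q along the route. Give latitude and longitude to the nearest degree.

Write both endpoints as unit vectors p₁, p₂ with components (cos φ cos λ, cos φ sin λ, sin φ).
The central angle between the endpoints is δ = arccos(p₁·p₂) ≈ 1.553 rad (89.0°).
Interpolate at f = 2/5 with slerp weights a = sin((1−f)δ)/sin δ ≈ 0.803, b = sin(fδ)/sin δ ≈ 0.582.
p = a·p₁ + b·p₂ ≈ (-0.487, 0.683, 0.545); φ = arcsin(p_z) ≈ 33.00°, λ = atan2(p_y, p_x) ≈ 125.51°.

≈ lat 33°N, lon 126°E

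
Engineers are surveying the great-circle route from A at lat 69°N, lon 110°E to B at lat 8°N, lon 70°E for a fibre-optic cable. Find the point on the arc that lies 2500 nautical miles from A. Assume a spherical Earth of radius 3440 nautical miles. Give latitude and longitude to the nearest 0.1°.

≈ lat 31.8°N, lon 77.1°E

Convert each endpoint to a unit vector on the sphere (x = cos φ cos λ, y = cos φ sin λ, z = sin φ).
The central angle between the endpoints is δ = arccos(p₁·p₂) ≈ 1.157 rad (66.3°). The total great-circle distance is δ·R ≈ 1.157 × 3440 ≈ 3981 nmi, so the target fraction is f = 2500/3981 ≈ 0.628.
Interpolate at f ≈ 0.628 with slerp weights a = sin((1−f)δ)/sin δ ≈ 0.456, b = sin(fδ)/sin δ ≈ 0.726.
p = a·p₁ + b·p₂ ≈ (0.190, 0.829, 0.527); φ = arcsin(p_z) ≈ 31.77°, λ = atan2(p_y, p_x) ≈ 77.09°.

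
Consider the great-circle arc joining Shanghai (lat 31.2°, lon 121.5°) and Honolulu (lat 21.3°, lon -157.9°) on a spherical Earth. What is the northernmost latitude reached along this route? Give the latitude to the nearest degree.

≈ 34°

The great circle lies in the plane with unit normal n̂ = (p₁ × p₂)/|p₁ × p₂|.
Here n̂_z ≈ +0.829; the vertex latitude is φ_max = arccos|n̂_z| ≈ 34.0°.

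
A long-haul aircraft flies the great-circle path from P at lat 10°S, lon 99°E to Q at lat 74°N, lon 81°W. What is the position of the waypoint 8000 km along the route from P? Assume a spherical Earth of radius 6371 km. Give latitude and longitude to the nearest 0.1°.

≈ lat 61.9°N, lon 99.0°E

Write both endpoints as unit vectors p₁, p₂ with components (cos φ cos λ, cos φ sin λ, sin φ).
The central angle between the endpoints is δ = arccos(p₁·p₂) ≈ 2.025 rad (116.0°). The total great-circle distance is δ·R ≈ 2.025 × 6371 ≈ 12899 km, so the target fraction is f = 8000/12899 ≈ 0.620.
Interpolate at f ≈ 0.620 with slerp weights a = sin((1−f)δ)/sin δ ≈ 0.774, b = sin(fδ)/sin δ ≈ 1.058.
p = a·p₁ + b·p₂ ≈ (-0.074, 0.465, 0.883); φ = arcsin(p_z) ≈ 61.95°, λ = atan2(p_y, p_x) ≈ 99.00°.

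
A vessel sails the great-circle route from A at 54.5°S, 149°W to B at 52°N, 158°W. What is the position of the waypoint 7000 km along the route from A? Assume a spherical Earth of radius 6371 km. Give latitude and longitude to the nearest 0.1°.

Convert each endpoint to a unit vector on the sphere (x = cos φ cos λ, y = cos φ sin λ, z = sin φ).
The central angle between the endpoints is δ = arccos(p₁·p₂) ≈ 1.863 rad (106.8°). The total great-circle distance is δ·R ≈ 1.863 × 6371 ≈ 11872 km, so the target fraction is f = 7000/11872 ≈ 0.590.
Interpolate at f ≈ 0.590 with slerp weights a = sin((1−f)δ)/sin δ ≈ 0.723, b = sin(fδ)/sin δ ≈ 0.930.
p = a·p₁ + b·p₂ ≈ (-0.891, -0.431, 0.144); φ = arcsin(p_z) ≈ 8.30°, λ = atan2(p_y, p_x) ≈ -154.19°.

≈ 8.3°N, 154.2°W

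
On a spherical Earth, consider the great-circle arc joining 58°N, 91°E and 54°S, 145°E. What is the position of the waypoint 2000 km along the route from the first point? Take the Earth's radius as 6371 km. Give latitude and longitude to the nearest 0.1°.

≈ 42.1°N, 104.2°E

The haversine formula gives a central angle δ ≈ 2.098 rad (120.2°) between the endpoints. The total great-circle distance is δ·R ≈ 2.098 × 6371 ≈ 13366 km, so the target fraction is f = 2000/13366 ≈ 0.150.
Interpolate at f ≈ 0.150 with slerp weights a = sin((1−f)δ)/sin δ ≈ 1.131, b = sin(fδ)/sin δ ≈ 0.357.
p = a·p₁ + b·p₂ ≈ (-0.182, 0.720, 0.670); φ = arcsin(p_z) ≈ 42.06°, λ = atan2(p_y, p_x) ≈ 104.23°.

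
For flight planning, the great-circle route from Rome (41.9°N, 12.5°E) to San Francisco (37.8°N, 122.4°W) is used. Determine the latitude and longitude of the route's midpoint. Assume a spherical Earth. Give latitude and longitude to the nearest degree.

≈ 65°N, 59°W

The haversine formula gives a central angle δ ≈ 1.577 rad (90.3°) between the endpoints.
Interpolate at f = 1/2 with slerp weights a = sin((1−f)δ)/sin δ ≈ 0.709, b = sin(fδ)/sin δ ≈ 0.709.
p = a·p₁ + b·p₂ ≈ (0.215, -0.359, 0.908); φ = arcsin(p_z) ≈ 65.27°, λ = atan2(p_y, p_x) ≈ -59.07°.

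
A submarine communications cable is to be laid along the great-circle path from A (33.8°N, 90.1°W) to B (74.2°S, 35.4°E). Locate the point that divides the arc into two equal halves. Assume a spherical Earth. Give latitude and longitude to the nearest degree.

≈ (30°S, 72°W)

Convert each endpoint to a unit vector on the sphere (x = cos φ cos λ, y = cos φ sin λ, z = sin φ).
The central angle between the endpoints is δ = arccos(p₁·p₂) ≈ 2.301 rad (131.8°).
Interpolate at f = 1/2 with slerp weights a = sin((1−f)δ)/sin δ ≈ 1.225, b = sin(fδ)/sin δ ≈ 1.225.
p = a·p₁ + b·p₂ ≈ (0.270, -0.825, -0.497); φ = arcsin(p_z) ≈ -29.81°, λ = atan2(p_y, p_x) ≈ -71.87°.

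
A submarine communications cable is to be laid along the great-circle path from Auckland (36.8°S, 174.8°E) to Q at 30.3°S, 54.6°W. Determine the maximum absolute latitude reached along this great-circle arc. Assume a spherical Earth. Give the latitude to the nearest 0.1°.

≈ 57.9°S

The great circle lies in the plane with unit normal n̂ = (p₁ × p₂)/|p₁ × p₂|.
Here n̂_z ≈ +0.531; the vertex latitude is φ_max = arccos|n̂_z| ≈ 57.9°.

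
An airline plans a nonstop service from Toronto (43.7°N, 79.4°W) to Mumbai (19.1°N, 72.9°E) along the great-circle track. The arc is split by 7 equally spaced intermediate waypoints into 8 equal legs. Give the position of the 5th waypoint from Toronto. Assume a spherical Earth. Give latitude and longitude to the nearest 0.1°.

The haversine formula gives a central angle δ ≈ 1.959 rad (112.3°) between the endpoints.
Interpolate at f = 5/8 with slerp weights a = sin((1−f)δ)/sin δ ≈ 0.724, b = sin(fδ)/sin δ ≈ 1.016.
p = a·p₁ + b·p₂ ≈ (0.379, 0.403, 0.833); φ = arcsin(p_z) ≈ 56.41°, λ = atan2(p_y, p_x) ≈ 46.79°.

≈ 56.4°N, 46.8°E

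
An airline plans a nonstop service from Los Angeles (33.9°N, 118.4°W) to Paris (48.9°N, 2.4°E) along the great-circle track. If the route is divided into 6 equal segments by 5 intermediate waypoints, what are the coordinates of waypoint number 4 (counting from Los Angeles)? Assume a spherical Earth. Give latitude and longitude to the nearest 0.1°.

The haversine formula gives a central angle δ ≈ 1.429 rad (81.9°) between the endpoints.
Interpolate at f = 4/6 with slerp weights a = sin((1−f)δ)/sin δ ≈ 0.463, b = sin(fδ)/sin δ ≈ 0.823.
p = a·p₁ + b·p₂ ≈ (0.358, -0.316, 0.879); φ = arcsin(p_z) ≈ 61.50°, λ = atan2(p_y, p_x) ≈ -41.41°.

≈ (61.5°N, 41.4°W)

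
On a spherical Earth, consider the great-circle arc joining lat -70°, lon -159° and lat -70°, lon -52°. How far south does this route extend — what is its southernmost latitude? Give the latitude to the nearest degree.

≈ -78°

The great circle lies in the plane with unit normal n̂ = (p₁ × p₂)/|p₁ × p₂|.
Here n̂_z ≈ +0.212; the vertex latitude is φ_max = arccos|n̂_z| ≈ 77.8°.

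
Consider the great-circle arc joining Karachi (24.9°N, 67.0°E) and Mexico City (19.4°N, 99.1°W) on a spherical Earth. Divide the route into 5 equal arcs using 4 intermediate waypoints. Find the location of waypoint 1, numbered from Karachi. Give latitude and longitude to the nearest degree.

Convert each endpoint to a unit vector on the sphere (x = cos φ cos λ, y = cos φ sin λ, z = sin φ).
The central angle between the endpoints is δ = arccos(p₁·p₂) ≈ 2.333 rad (133.7°).
Interpolate at f = 1/5 with slerp weights a = sin((1−f)δ)/sin δ ≈ 1.323, b = sin(fδ)/sin δ ≈ 0.622.
p = a·p₁ + b·p₂ ≈ (0.376, 0.525, 0.764); φ = arcsin(p_z) ≈ 49.78°, λ = atan2(p_y, p_x) ≈ 54.39°.

≈ (50°N, 54°E)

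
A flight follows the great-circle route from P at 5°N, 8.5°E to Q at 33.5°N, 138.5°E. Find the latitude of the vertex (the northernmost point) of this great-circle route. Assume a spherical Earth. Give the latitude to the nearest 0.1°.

≈ 43.3°N

The great circle lies in the plane with unit normal n̂ = (p₁ × p₂)/|p₁ × p₂|.
Here n̂_z ≈ +0.728; the vertex latitude is φ_max = arccos|n̂_z| ≈ 43.3°.
Check via Clairaut: cos φ_max = |cos φ₁| · sin C = cos(5.0°)·sin(47.0°) ≈ 0.728, again giving ≈ 43.3°.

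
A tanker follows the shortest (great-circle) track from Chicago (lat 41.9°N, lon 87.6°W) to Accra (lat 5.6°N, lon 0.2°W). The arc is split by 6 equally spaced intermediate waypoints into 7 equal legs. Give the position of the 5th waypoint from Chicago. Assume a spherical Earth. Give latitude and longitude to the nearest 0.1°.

≈ lat 21.0°N, lon 19.3°W

The haversine formula gives a central angle δ ≈ 1.472 rad (84.3°) between the endpoints.
Interpolate at f = 5/7 with slerp weights a = sin((1−f)δ)/sin δ ≈ 0.410, b = sin(fδ)/sin δ ≈ 0.872.
p = a·p₁ + b·p₂ ≈ (0.881, -0.308, 0.359); φ = arcsin(p_z) ≈ 21.05°, λ = atan2(p_y, p_x) ≈ -19.28°.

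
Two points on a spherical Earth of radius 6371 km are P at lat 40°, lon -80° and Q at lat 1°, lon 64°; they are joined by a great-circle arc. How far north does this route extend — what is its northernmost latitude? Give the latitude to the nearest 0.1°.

The great circle lies in the plane with unit normal n̂ = (p₁ × p₂)/|p₁ × p₂|.
Here n̂_z ≈ +0.567; the vertex latitude is φ_max = arccos|n̂_z| ≈ 55.4°.
Check via Clairaut: cos φ_max = |cos φ₁| · sin C = cos(40.0°)·sin(47.8°) ≈ 0.567, again giving ≈ 55.4°.

≈ 55.4°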